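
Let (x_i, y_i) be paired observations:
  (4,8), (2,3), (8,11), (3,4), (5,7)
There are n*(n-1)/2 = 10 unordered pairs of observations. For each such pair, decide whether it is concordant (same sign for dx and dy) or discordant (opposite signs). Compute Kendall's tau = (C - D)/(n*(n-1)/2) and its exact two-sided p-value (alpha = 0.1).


Step 1: Enumerate the 10 unordered pairs (i,j) with i<j and classify each by sign(x_j-x_i) * sign(y_j-y_i).
  (1,2):dx=-2,dy=-5->C; (1,3):dx=+4,dy=+3->C; (1,4):dx=-1,dy=-4->C; (1,5):dx=+1,dy=-1->D
  (2,3):dx=+6,dy=+8->C; (2,4):dx=+1,dy=+1->C; (2,5):dx=+3,dy=+4->C; (3,4):dx=-5,dy=-7->C
  (3,5):dx=-3,dy=-4->C; (4,5):dx=+2,dy=+3->C
Step 2: C = 9, D = 1, total pairs = 10.
Step 3: tau = (C - D)/(n(n-1)/2) = (9 - 1)/10 = 0.800000.
Step 4: Exact two-sided p-value (enumerate n! = 120 permutations of y under H0): p = 0.083333.
Step 5: alpha = 0.1. reject H0.

tau_b = 0.8000 (C=9, D=1), p = 0.083333, reject H0.


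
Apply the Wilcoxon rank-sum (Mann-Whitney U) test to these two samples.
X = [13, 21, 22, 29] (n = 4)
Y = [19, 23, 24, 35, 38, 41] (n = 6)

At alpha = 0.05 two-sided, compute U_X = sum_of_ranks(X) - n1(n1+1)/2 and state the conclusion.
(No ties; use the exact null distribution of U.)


Step 1: Combine and sort all 10 observations; assign midranks.
sorted (value, group): (13,X), (19,Y), (21,X), (22,X), (23,Y), (24,Y), (29,X), (35,Y), (38,Y), (41,Y)
ranks: 13->1, 19->2, 21->3, 22->4, 23->5, 24->6, 29->7, 35->8, 38->9, 41->10
Step 2: Rank sum for X: R1 = 1 + 3 + 4 + 7 = 15.
Step 3: U_X = R1 - n1(n1+1)/2 = 15 - 4*5/2 = 15 - 10 = 5.
       U_Y = n1*n2 - U_X = 24 - 5 = 19.
Step 4: No ties, so the exact null distribution of U (based on enumerating the C(10,4) = 210 equally likely rank assignments) gives the two-sided p-value.
Step 5: p-value = 0.171429; compare to alpha = 0.05. fail to reject H0.

U_X = 5, p = 0.171429, fail to reject H0 at alpha = 0.05.


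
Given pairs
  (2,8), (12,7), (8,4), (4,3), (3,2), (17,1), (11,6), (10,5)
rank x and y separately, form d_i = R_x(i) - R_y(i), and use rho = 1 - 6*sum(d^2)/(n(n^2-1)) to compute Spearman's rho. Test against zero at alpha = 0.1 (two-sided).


Step 1: Rank x and y separately (midranks; no ties here).
rank(x): 2->1, 12->7, 8->4, 4->3, 3->2, 17->8, 11->6, 10->5
rank(y): 8->8, 7->7, 4->4, 3->3, 2->2, 1->1, 6->6, 5->5
Step 2: d_i = R_x(i) - R_y(i); compute d_i^2.
  (1-8)^2=49, (7-7)^2=0, (4-4)^2=0, (3-3)^2=0, (2-2)^2=0, (8-1)^2=49, (6-6)^2=0, (5-5)^2=0
sum(d^2) = 98.
Step 3: rho = 1 - 6*98 / (8*(8^2 - 1)) = 1 - 588/504 = -0.166667.
Step 4: Under H0, t = rho * sqrt((n-2)/(1-rho^2)) = -0.4140 ~ t(6).
Step 5: Two-sided p-value from the t-distribution with 6 df = 0.693239.
Step 6: alpha = 0.1. fail to reject H0.

rho = -0.1667, p = 0.693239, fail to reject H0 at alpha = 0.1.


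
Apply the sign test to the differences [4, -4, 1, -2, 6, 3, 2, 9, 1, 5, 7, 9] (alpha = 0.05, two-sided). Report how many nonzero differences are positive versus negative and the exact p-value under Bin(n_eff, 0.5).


Step 1: Discard zero differences. Original n = 12; n_eff = number of nonzero differences = 12.
Nonzero differences (with sign): +4, -4, +1, -2, +6, +3, +2, +9, +1, +5, +7, +9
Step 2: Count signs: positive = 10, negative = 2.
Step 3: Under H0: P(positive) = 0.5, so the number of positives S ~ Bin(12, 0.5).
Step 4: Two-sided exact p-value = sum of Bin(12,0.5) probabilities at or below the observed probability = 0.038574.
Step 5: alpha = 0.05. reject H0.

n_eff = 12, pos = 10, neg = 2, p = 0.038574, reject H0.


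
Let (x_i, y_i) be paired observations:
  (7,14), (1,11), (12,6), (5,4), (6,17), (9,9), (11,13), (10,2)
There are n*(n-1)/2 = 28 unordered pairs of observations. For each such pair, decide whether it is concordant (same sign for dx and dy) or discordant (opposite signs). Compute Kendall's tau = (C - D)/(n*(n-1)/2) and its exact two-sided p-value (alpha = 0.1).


Step 1: Enumerate the 28 unordered pairs (i,j) with i<j and classify each by sign(x_j-x_i) * sign(y_j-y_i).
  (1,2):dx=-6,dy=-3->C; (1,3):dx=+5,dy=-8->D; (1,4):dx=-2,dy=-10->C; (1,5):dx=-1,dy=+3->D
  (1,6):dx=+2,dy=-5->D; (1,7):dx=+4,dy=-1->D; (1,8):dx=+3,dy=-12->D; (2,3):dx=+11,dy=-5->D
  (2,4):dx=+4,dy=-7->D; (2,5):dx=+5,dy=+6->C; (2,6):dx=+8,dy=-2->D; (2,7):dx=+10,dy=+2->C
  (2,8):dx=+9,dy=-9->D; (3,4):dx=-7,dy=-2->C; (3,5):dx=-6,dy=+11->D; (3,6):dx=-3,dy=+3->D
  (3,7):dx=-1,dy=+7->D; (3,8):dx=-2,dy=-4->C; (4,5):dx=+1,dy=+13->C; (4,6):dx=+4,dy=+5->C
  (4,7):dx=+6,dy=+9->C; (4,8):dx=+5,dy=-2->D; (5,6):dx=+3,dy=-8->D; (5,7):dx=+5,dy=-4->D
  (5,8):dx=+4,dy=-15->D; (6,7):dx=+2,dy=+4->C; (6,8):dx=+1,dy=-7->D; (7,8):dx=-1,dy=-11->C
Step 2: C = 11, D = 17, total pairs = 28.
Step 3: tau = (C - D)/(n(n-1)/2) = (11 - 17)/28 = -0.214286.
Step 4: Exact two-sided p-value (enumerate n! = 40320 permutations of y under H0): p = 0.548413.
Step 5: alpha = 0.1. fail to reject H0.

tau_b = -0.2143 (C=11, D=17), p = 0.548413, fail to reject H0.


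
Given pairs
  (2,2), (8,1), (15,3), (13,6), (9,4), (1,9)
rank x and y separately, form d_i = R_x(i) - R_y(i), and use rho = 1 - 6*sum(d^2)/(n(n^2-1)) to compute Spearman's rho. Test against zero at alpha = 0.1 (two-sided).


Step 1: Rank x and y separately (midranks; no ties here).
rank(x): 2->2, 8->3, 15->6, 13->5, 9->4, 1->1
rank(y): 2->2, 1->1, 3->3, 6->5, 4->4, 9->6
Step 2: d_i = R_x(i) - R_y(i); compute d_i^2.
  (2-2)^2=0, (3-1)^2=4, (6-3)^2=9, (5-5)^2=0, (4-4)^2=0, (1-6)^2=25
sum(d^2) = 38.
Step 3: rho = 1 - 6*38 / (6*(6^2 - 1)) = 1 - 228/210 = -0.085714.
Step 4: Under H0, t = rho * sqrt((n-2)/(1-rho^2)) = -0.1721 ~ t(4).
Step 5: Two-sided p-value from the t-distribution with 4 df = 0.871743.
Step 6: alpha = 0.1. fail to reject H0.

rho = -0.0857, p = 0.871743, fail to reject H0 at alpha = 0.1.


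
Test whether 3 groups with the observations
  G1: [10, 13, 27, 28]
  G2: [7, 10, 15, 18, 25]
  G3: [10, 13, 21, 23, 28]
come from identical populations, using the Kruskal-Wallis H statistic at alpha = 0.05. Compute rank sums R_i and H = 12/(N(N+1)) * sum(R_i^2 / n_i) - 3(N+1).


Step 1: Combine all N = 14 observations and assign midranks.
sorted (value, group, rank): (7,G2,1), (10,G1,3), (10,G2,3), (10,G3,3), (13,G1,5.5), (13,G3,5.5), (15,G2,7), (18,G2,8), (21,G3,9), (23,G3,10), (25,G2,11), (27,G1,12), (28,G1,13.5), (28,G3,13.5)
Step 2: Sum ranks within each group.
R_1 = 34 (n_1 = 4)
R_2 = 30 (n_2 = 5)
R_3 = 41 (n_3 = 5)
Step 3: H = 12/(N(N+1)) * sum(R_i^2/n_i) - 3(N+1)
     = 12/(14*15) * (34^2/4 + 30^2/5 + 41^2/5) - 3*15
     = 0.057143 * 805.2 - 45
     = 1.011429.
Step 4: Ties present; correction factor C = 1 - 36/(14^3 - 14) = 0.986813. Corrected H = 1.011429 / 0.986813 = 1.024944.
Step 5: Under H0, H ~ chi^2(2); p-value = 0.599013.
Step 6: alpha = 0.05. fail to reject H0.

H = 1.0249, df = 2, p = 0.599013, fail to reject H0.


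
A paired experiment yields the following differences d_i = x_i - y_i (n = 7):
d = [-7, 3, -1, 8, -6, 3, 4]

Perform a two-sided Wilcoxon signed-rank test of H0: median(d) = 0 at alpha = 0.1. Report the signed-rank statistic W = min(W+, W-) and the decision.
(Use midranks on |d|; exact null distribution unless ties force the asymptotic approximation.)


Step 1: Drop any zero differences (none here) and take |d_i|.
|d| = [7, 3, 1, 8, 6, 3, 4]
Step 2: Midrank |d_i| (ties get averaged ranks).
ranks: |7|->6, |3|->2.5, |1|->1, |8|->7, |6|->5, |3|->2.5, |4|->4
Step 3: Attach original signs; sum ranks with positive sign and with negative sign.
W+ = 2.5 + 7 + 2.5 + 4 = 16
W- = 6 + 1 + 5 = 12
(Check: W+ + W- = 28 should equal n(n+1)/2 = 28.)
Step 4: Test statistic W = min(W+, W-) = 12.
Step 5: Ties in |d|, so use the tie-corrected normal approximation.
        E[W] = n(n+1)/4 = 7*8/4 = 14.
        Tie groups: |d|=3 (t=2); sum(t^3 - t) = 6.
        Var[W] = n(n+1)(2n+1)/24 - sum(t^3-t)/48 = 840/24 - 6/48 = 34.875.
        z = (W - E[W]) / sqrt(Var[W]) = (12 - 14) / 5.9055 = -0.3387.
        Two-sided p = 2*Phi(z) = 0.734861.
Step 6: alpha = 0.1. fail to reject H0.

W+ = 16, W- = 12, W = min = 12, p = 0.734861, fail to reject H0.


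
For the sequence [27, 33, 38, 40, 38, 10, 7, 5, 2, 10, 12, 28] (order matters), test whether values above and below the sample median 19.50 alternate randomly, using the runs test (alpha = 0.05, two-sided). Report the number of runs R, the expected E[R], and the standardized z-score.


Step 1: Compute median = 19.50; label A = above, B = below.
Labels in order: AAAAABBBBBBA  (n_A = 6, n_B = 6)
Step 2: Count runs R = 3.
Step 3: Under H0 (random ordering), E[R] = 2*n_A*n_B/(n_A+n_B) + 1 = 2*6*6/12 + 1 = 7.0000.
        Var[R] = 2*n_A*n_B*(2*n_A*n_B - n_A - n_B) / ((n_A+n_B)^2 * (n_A+n_B-1)) = 4320/1584 = 2.7273.
        SD[R] = 1.6514.
Step 4: Continuity-corrected z = (R + 0.5 - E[R]) / SD[R] = (3 + 0.5 - 7.0000) / 1.6514 = -2.1194.
Step 5: Two-sided p-value via normal approximation = 2*(1 - Phi(|z|)) = 0.034060.
Step 6: alpha = 0.05. reject H0.

R = 3, z = -2.1194, p = 0.034060, reject H0.


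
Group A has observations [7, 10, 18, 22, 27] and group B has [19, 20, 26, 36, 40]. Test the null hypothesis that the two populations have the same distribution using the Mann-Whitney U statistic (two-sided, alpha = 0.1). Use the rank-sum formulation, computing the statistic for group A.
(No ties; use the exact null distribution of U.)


Step 1: Combine and sort all 10 observations; assign midranks.
sorted (value, group): (7,X), (10,X), (18,X), (19,Y), (20,Y), (22,X), (26,Y), (27,X), (36,Y), (40,Y)
ranks: 7->1, 10->2, 18->3, 19->4, 20->5, 22->6, 26->7, 27->8, 36->9, 40->10
Step 2: Rank sum for X: R1 = 1 + 2 + 3 + 6 + 8 = 20.
Step 3: U_X = R1 - n1(n1+1)/2 = 20 - 5*6/2 = 20 - 15 = 5.
       U_Y = n1*n2 - U_X = 25 - 5 = 20.
Step 4: No ties, so the exact null distribution of U (based on enumerating the C(10,5) = 252 equally likely rank assignments) gives the two-sided p-value.
Step 5: p-value = 0.150794; compare to alpha = 0.1. fail to reject H0.

U_X = 5, p = 0.150794, fail to reject H0 at alpha = 0.1.


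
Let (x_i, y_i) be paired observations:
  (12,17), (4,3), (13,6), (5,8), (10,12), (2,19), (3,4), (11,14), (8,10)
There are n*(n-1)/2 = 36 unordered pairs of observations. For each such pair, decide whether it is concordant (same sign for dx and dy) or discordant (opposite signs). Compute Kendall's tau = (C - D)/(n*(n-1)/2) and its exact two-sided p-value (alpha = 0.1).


Step 1: Enumerate the 36 unordered pairs (i,j) with i<j and classify each by sign(x_j-x_i) * sign(y_j-y_i).
  (1,2):dx=-8,dy=-14->C; (1,3):dx=+1,dy=-11->D; (1,4):dx=-7,dy=-9->C; (1,5):dx=-2,dy=-5->C
  (1,6):dx=-10,dy=+2->D; (1,7):dx=-9,dy=-13->C; (1,8):dx=-1,dy=-3->C; (1,9):dx=-4,dy=-7->C
  (2,3):dx=+9,dy=+3->C; (2,4):dx=+1,dy=+5->C; (2,5):dx=+6,dy=+9->C; (2,6):dx=-2,dy=+16->D
  (2,7):dx=-1,dy=+1->D; (2,8):dx=+7,dy=+11->C; (2,9):dx=+4,dy=+7->C; (3,4):dx=-8,dy=+2->D
  (3,5):dx=-3,dy=+6->D; (3,6):dx=-11,dy=+13->D; (3,7):dx=-10,dy=-2->C; (3,8):dx=-2,dy=+8->D
  (3,9):dx=-5,dy=+4->D; (4,5):dx=+5,dy=+4->C; (4,6):dx=-3,dy=+11->D; (4,7):dx=-2,dy=-4->C
  (4,8):dx=+6,dy=+6->C; (4,9):dx=+3,dy=+2->C; (5,6):dx=-8,dy=+7->D; (5,7):dx=-7,dy=-8->C
  (5,8):dx=+1,dy=+2->C; (5,9):dx=-2,dy=-2->C; (6,7):dx=+1,dy=-15->D; (6,8):dx=+9,dy=-5->D
  (6,9):dx=+6,dy=-9->D; (7,8):dx=+8,dy=+10->C; (7,9):dx=+5,dy=+6->C; (8,9):dx=-3,dy=-4->C
Step 2: C = 22, D = 14, total pairs = 36.
Step 3: tau = (C - D)/(n(n-1)/2) = (22 - 14)/36 = 0.222222.
Step 4: Exact two-sided p-value (enumerate n! = 362880 permutations of y under H0): p = 0.476709.
Step 5: alpha = 0.1. fail to reject H0.

tau_b = 0.2222 (C=22, D=14), p = 0.476709, fail to reject H0.


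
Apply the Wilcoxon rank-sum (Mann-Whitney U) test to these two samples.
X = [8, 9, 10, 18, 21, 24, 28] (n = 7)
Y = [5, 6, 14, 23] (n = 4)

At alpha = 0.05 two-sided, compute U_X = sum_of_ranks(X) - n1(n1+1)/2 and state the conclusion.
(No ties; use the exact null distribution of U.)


Step 1: Combine and sort all 11 observations; assign midranks.
sorted (value, group): (5,Y), (6,Y), (8,X), (9,X), (10,X), (14,Y), (18,X), (21,X), (23,Y), (24,X), (28,X)
ranks: 5->1, 6->2, 8->3, 9->4, 10->5, 14->6, 18->7, 21->8, 23->9, 24->10, 28->11
Step 2: Rank sum for X: R1 = 3 + 4 + 5 + 7 + 8 + 10 + 11 = 48.
Step 3: U_X = R1 - n1(n1+1)/2 = 48 - 7*8/2 = 48 - 28 = 20.
       U_Y = n1*n2 - U_X = 28 - 20 = 8.
Step 4: No ties, so the exact null distribution of U (based on enumerating the C(11,7) = 330 equally likely rank assignments) gives the two-sided p-value.
Step 5: p-value = 0.315152; compare to alpha = 0.05. fail to reject H0.

U_X = 20, p = 0.315152, fail to reject H0 at alpha = 0.05.


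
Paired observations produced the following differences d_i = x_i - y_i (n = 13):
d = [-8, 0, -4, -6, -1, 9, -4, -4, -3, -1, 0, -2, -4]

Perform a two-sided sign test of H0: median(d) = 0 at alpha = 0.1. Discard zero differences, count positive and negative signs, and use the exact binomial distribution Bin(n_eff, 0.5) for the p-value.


Step 1: Discard zero differences. Original n = 13; n_eff = number of nonzero differences = 11.
Nonzero differences (with sign): -8, -4, -6, -1, +9, -4, -4, -3, -1, -2, -4
Step 2: Count signs: positive = 1, negative = 10.
Step 3: Under H0: P(positive) = 0.5, so the number of positives S ~ Bin(11, 0.5).
Step 4: Two-sided exact p-value = sum of Bin(11,0.5) probabilities at or below the observed probability = 0.011719.
Step 5: alpha = 0.1. reject H0.

n_eff = 11, pos = 1, neg = 10, p = 0.011719, reject H0.


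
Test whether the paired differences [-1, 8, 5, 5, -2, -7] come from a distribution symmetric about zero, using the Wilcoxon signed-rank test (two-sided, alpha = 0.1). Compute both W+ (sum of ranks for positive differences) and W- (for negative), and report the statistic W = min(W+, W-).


Step 1: Drop any zero differences (none here) and take |d_i|.
|d| = [1, 8, 5, 5, 2, 7]
Step 2: Midrank |d_i| (ties get averaged ranks).
ranks: |1|->1, |8|->6, |5|->3.5, |5|->3.5, |2|->2, |7|->5
Step 3: Attach original signs; sum ranks with positive sign and with negative sign.
W+ = 6 + 3.5 + 3.5 = 13
W- = 1 + 2 + 5 = 8
(Check: W+ + W- = 21 should equal n(n+1)/2 = 21.)
Step 4: Test statistic W = min(W+, W-) = 8.
Step 5: Ties in |d|, so use the tie-corrected normal approximation.
        E[W] = n(n+1)/4 = 6*7/4 = 10.5.
        Tie groups: |d|=5 (t=2); sum(t^3 - t) = 6.
        Var[W] = n(n+1)(2n+1)/24 - sum(t^3-t)/48 = 546/24 - 6/48 = 22.625.
        z = (W - E[W]) / sqrt(Var[W]) = (8 - 10.5) / 4.7566 = -0.5256.
        Two-sided p = 2*Phi(z) = 0.599174.
Step 6: alpha = 0.1. fail to reject H0.

W+ = 13, W- = 8, W = min = 8, p = 0.599174, fail to reject H0.


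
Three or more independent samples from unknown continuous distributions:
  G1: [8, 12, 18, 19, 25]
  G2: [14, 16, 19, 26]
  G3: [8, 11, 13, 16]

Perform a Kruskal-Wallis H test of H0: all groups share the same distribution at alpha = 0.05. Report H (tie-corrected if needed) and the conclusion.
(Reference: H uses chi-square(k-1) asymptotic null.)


Step 1: Combine all N = 13 observations and assign midranks.
sorted (value, group, rank): (8,G1,1.5), (8,G3,1.5), (11,G3,3), (12,G1,4), (13,G3,5), (14,G2,6), (16,G2,7.5), (16,G3,7.5), (18,G1,9), (19,G1,10.5), (19,G2,10.5), (25,G1,12), (26,G2,13)
Step 2: Sum ranks within each group.
R_1 = 37 (n_1 = 5)
R_2 = 37 (n_2 = 4)
R_3 = 17 (n_3 = 4)
Step 3: H = 12/(N(N+1)) * sum(R_i^2/n_i) - 3(N+1)
     = 12/(13*14) * (37^2/5 + 37^2/4 + 17^2/4) - 3*14
     = 0.065934 * 688.3 - 42
     = 3.382418.
Step 4: Ties present; correction factor C = 1 - 18/(13^3 - 13) = 0.991758. Corrected H = 3.382418 / 0.991758 = 3.410526.
Step 5: Under H0, H ~ chi^2(2); p-value = 0.181725.
Step 6: alpha = 0.05. fail to reject H0.

H = 3.4105, df = 2, p = 0.181725, fail to reject H0.


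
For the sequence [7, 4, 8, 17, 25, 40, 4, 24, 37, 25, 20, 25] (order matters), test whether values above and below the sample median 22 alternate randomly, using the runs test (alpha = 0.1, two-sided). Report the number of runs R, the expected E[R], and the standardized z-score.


Step 1: Compute median = 22; label A = above, B = below.
Labels in order: BBBBAABAAABA  (n_A = 6, n_B = 6)
Step 2: Count runs R = 6.
Step 3: Under H0 (random ordering), E[R] = 2*n_A*n_B/(n_A+n_B) + 1 = 2*6*6/12 + 1 = 7.0000.
        Var[R] = 2*n_A*n_B*(2*n_A*n_B - n_A - n_B) / ((n_A+n_B)^2 * (n_A+n_B-1)) = 4320/1584 = 2.7273.
        SD[R] = 1.6514.
Step 4: Continuity-corrected z = (R + 0.5 - E[R]) / SD[R] = (6 + 0.5 - 7.0000) / 1.6514 = -0.3028.
Step 5: Two-sided p-value via normal approximation = 2*(1 - Phi(|z|)) = 0.762069.
Step 6: alpha = 0.1. fail to reject H0.

R = 6, z = -0.3028, p = 0.762069, fail to reject H0.


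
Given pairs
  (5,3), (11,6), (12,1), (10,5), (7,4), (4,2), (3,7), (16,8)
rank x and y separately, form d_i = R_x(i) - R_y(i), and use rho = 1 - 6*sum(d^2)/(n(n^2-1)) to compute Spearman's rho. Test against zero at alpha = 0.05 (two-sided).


Step 1: Rank x and y separately (midranks; no ties here).
rank(x): 5->3, 11->6, 12->7, 10->5, 7->4, 4->2, 3->1, 16->8
rank(y): 3->3, 6->6, 1->1, 5->5, 4->4, 2->2, 7->7, 8->8
Step 2: d_i = R_x(i) - R_y(i); compute d_i^2.
  (3-3)^2=0, (6-6)^2=0, (7-1)^2=36, (5-5)^2=0, (4-4)^2=0, (2-2)^2=0, (1-7)^2=36, (8-8)^2=0
sum(d^2) = 72.
Step 3: rho = 1 - 6*72 / (8*(8^2 - 1)) = 1 - 432/504 = 0.142857.
Step 4: Under H0, t = rho * sqrt((n-2)/(1-rho^2)) = 0.3536 ~ t(6).
Step 5: Two-sided p-value from the t-distribution with 6 df = 0.735765.
Step 6: alpha = 0.05. fail to reject H0.

rho = 0.1429, p = 0.735765, fail to reject H0 at alpha = 0.05.


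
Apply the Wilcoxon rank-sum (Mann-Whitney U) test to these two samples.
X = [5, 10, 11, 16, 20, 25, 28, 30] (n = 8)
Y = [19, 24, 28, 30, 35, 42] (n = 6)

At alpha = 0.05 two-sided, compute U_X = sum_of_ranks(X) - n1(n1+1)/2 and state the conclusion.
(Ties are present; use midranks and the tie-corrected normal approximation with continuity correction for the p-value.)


Step 1: Combine and sort all 14 observations; assign midranks.
sorted (value, group): (5,X), (10,X), (11,X), (16,X), (19,Y), (20,X), (24,Y), (25,X), (28,X), (28,Y), (30,X), (30,Y), (35,Y), (42,Y)
ranks: 5->1, 10->2, 11->3, 16->4, 19->5, 20->6, 24->7, 25->8, 28->9.5, 28->9.5, 30->11.5, 30->11.5, 35->13, 42->14
Step 2: Rank sum for X: R1 = 1 + 2 + 3 + 4 + 6 + 8 + 9.5 + 11.5 = 45.
Step 3: U_X = R1 - n1(n1+1)/2 = 45 - 8*9/2 = 45 - 36 = 9.
       U_Y = n1*n2 - U_X = 48 - 9 = 39.
Step 4: Ties are present, so use the tie-corrected normal approximation (with continuity correction) for the p-value.
Step 5: p-value = 0.060646; compare to alpha = 0.05. fail to reject H0.

U_X = 9, p = 0.060646, fail to reject H0 at alpha = 0.05.


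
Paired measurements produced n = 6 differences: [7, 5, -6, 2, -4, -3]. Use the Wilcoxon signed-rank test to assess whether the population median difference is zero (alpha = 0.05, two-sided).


Step 1: Drop any zero differences (none here) and take |d_i|.
|d| = [7, 5, 6, 2, 4, 3]
Step 2: Midrank |d_i| (ties get averaged ranks).
ranks: |7|->6, |5|->4, |6|->5, |2|->1, |4|->3, |3|->2
Step 3: Attach original signs; sum ranks with positive sign and with negative sign.
W+ = 6 + 4 + 1 = 11
W- = 5 + 3 + 2 = 10
(Check: W+ + W- = 21 should equal n(n+1)/2 = 21.)
Step 4: Test statistic W = min(W+, W-) = 10.
Step 5: No ties, so the exact null distribution over the 2^6 = 64 sign assignments gives the two-sided p-value = 1.000000.
Step 6: alpha = 0.05. fail to reject H0.

W+ = 11, W- = 10, W = min = 10, p = 1.000000, fail to reject H0.


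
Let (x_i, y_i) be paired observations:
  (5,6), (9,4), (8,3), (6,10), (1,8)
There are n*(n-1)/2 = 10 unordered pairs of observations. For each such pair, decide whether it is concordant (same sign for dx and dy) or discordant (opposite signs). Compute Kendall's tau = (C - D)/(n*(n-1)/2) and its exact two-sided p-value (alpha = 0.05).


Step 1: Enumerate the 10 unordered pairs (i,j) with i<j and classify each by sign(x_j-x_i) * sign(y_j-y_i).
  (1,2):dx=+4,dy=-2->D; (1,3):dx=+3,dy=-3->D; (1,4):dx=+1,dy=+4->C; (1,5):dx=-4,dy=+2->D
  (2,3):dx=-1,dy=-1->C; (2,4):dx=-3,dy=+6->D; (2,5):dx=-8,dy=+4->D; (3,4):dx=-2,dy=+7->D
  (3,5):dx=-7,dy=+5->D; (4,5):dx=-5,dy=-2->C
Step 2: C = 3, D = 7, total pairs = 10.
Step 3: tau = (C - D)/(n(n-1)/2) = (3 - 7)/10 = -0.400000.
Step 4: Exact two-sided p-value (enumerate n! = 120 permutations of y under H0): p = 0.483333.
Step 5: alpha = 0.05. fail to reject H0.

tau_b = -0.4000 (C=3, D=7), p = 0.483333, fail to reject H0.


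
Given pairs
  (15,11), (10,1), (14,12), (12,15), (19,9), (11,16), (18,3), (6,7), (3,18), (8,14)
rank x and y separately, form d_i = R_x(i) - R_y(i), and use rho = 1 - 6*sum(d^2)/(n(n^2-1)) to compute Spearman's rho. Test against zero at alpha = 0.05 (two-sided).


Step 1: Rank x and y separately (midranks; no ties here).
rank(x): 15->8, 10->4, 14->7, 12->6, 19->10, 11->5, 18->9, 6->2, 3->1, 8->3
rank(y): 11->5, 1->1, 12->6, 15->8, 9->4, 16->9, 3->2, 7->3, 18->10, 14->7
Step 2: d_i = R_x(i) - R_y(i); compute d_i^2.
  (8-5)^2=9, (4-1)^2=9, (7-6)^2=1, (6-8)^2=4, (10-4)^2=36, (5-9)^2=16, (9-2)^2=49, (2-3)^2=1, (1-10)^2=81, (3-7)^2=16
sum(d^2) = 222.
Step 3: rho = 1 - 6*222 / (10*(10^2 - 1)) = 1 - 1332/990 = -0.345455.
Step 4: Under H0, t = rho * sqrt((n-2)/(1-rho^2)) = -1.0412 ~ t(8).
Step 5: Two-sided p-value from the t-distribution with 8 df = 0.328227.
Step 6: alpha = 0.05. fail to reject H0.

rho = -0.3455, p = 0.328227, fail to reject H0 at alpha = 0.05.


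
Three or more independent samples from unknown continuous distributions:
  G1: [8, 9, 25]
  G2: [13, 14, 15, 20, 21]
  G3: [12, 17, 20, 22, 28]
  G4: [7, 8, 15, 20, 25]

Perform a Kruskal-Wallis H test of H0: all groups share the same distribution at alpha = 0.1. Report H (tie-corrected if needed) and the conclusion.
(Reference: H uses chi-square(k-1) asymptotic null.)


Step 1: Combine all N = 18 observations and assign midranks.
sorted (value, group, rank): (7,G4,1), (8,G1,2.5), (8,G4,2.5), (9,G1,4), (12,G3,5), (13,G2,6), (14,G2,7), (15,G2,8.5), (15,G4,8.5), (17,G3,10), (20,G2,12), (20,G3,12), (20,G4,12), (21,G2,14), (22,G3,15), (25,G1,16.5), (25,G4,16.5), (28,G3,18)
Step 2: Sum ranks within each group.
R_1 = 23 (n_1 = 3)
R_2 = 47.5 (n_2 = 5)
R_3 = 60 (n_3 = 5)
R_4 = 40.5 (n_4 = 5)
Step 3: H = 12/(N(N+1)) * sum(R_i^2/n_i) - 3(N+1)
     = 12/(18*19) * (23^2/3 + 47.5^2/5 + 60^2/5 + 40.5^2/5) - 3*19
     = 0.035088 * 1675.63 - 57
     = 1.794152.
Step 4: Ties present; correction factor C = 1 - 42/(18^3 - 18) = 0.992776. Corrected H = 1.794152 / 0.992776 = 1.807207.
Step 5: Under H0, H ~ chi^2(3); p-value = 0.613368.
Step 6: alpha = 0.1. fail to reject H0.

H = 1.8072, df = 3, p = 0.613368, fail to reject H0.


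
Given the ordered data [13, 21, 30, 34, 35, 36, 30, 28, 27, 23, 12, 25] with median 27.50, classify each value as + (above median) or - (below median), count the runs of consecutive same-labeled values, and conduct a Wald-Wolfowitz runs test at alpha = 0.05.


Step 1: Compute median = 27.50; label A = above, B = below.
Labels in order: BBAAAAAABBBB  (n_A = 6, n_B = 6)
Step 2: Count runs R = 3.
Step 3: Under H0 (random ordering), E[R] = 2*n_A*n_B/(n_A+n_B) + 1 = 2*6*6/12 + 1 = 7.0000.
        Var[R] = 2*n_A*n_B*(2*n_A*n_B - n_A - n_B) / ((n_A+n_B)^2 * (n_A+n_B-1)) = 4320/1584 = 2.7273.
        SD[R] = 1.6514.
Step 4: Continuity-corrected z = (R + 0.5 - E[R]) / SD[R] = (3 + 0.5 - 7.0000) / 1.6514 = -2.1194.
Step 5: Two-sided p-value via normal approximation = 2*(1 - Phi(|z|)) = 0.034060.
Step 6: alpha = 0.05. reject H0.

R = 3, z = -2.1194, p = 0.034060, reject H0.


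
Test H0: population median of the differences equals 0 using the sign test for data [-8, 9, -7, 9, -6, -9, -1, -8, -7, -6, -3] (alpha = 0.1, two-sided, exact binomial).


Step 1: Discard zero differences. Original n = 11; n_eff = number of nonzero differences = 11.
Nonzero differences (with sign): -8, +9, -7, +9, -6, -9, -1, -8, -7, -6, -3
Step 2: Count signs: positive = 2, negative = 9.
Step 3: Under H0: P(positive) = 0.5, so the number of positives S ~ Bin(11, 0.5).
Step 4: Two-sided exact p-value = sum of Bin(11,0.5) probabilities at or below the observed probability = 0.065430.
Step 5: alpha = 0.1. reject H0.

n_eff = 11, pos = 2, neg = 9, p = 0.065430, reject H0.


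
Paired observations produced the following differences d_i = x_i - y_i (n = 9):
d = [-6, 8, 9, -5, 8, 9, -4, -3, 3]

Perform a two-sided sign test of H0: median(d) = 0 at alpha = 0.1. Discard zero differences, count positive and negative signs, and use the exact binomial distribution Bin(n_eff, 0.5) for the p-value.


Step 1: Discard zero differences. Original n = 9; n_eff = number of nonzero differences = 9.
Nonzero differences (with sign): -6, +8, +9, -5, +8, +9, -4, -3, +3
Step 2: Count signs: positive = 5, negative = 4.
Step 3: Under H0: P(positive) = 0.5, so the number of positives S ~ Bin(9, 0.5).
Step 4: Two-sided exact p-value = sum of Bin(9,0.5) probabilities at or below the observed probability = 1.000000.
Step 5: alpha = 0.1. fail to reject H0.

n_eff = 9, pos = 5, neg = 4, p = 1.000000, fail to reject H0.


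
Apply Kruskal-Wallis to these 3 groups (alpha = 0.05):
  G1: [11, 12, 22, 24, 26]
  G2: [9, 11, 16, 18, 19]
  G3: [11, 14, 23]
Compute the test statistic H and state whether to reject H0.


Step 1: Combine all N = 13 observations and assign midranks.
sorted (value, group, rank): (9,G2,1), (11,G1,3), (11,G2,3), (11,G3,3), (12,G1,5), (14,G3,6), (16,G2,7), (18,G2,8), (19,G2,9), (22,G1,10), (23,G3,11), (24,G1,12), (26,G1,13)
Step 2: Sum ranks within each group.
R_1 = 43 (n_1 = 5)
R_2 = 28 (n_2 = 5)
R_3 = 20 (n_3 = 3)
Step 3: H = 12/(N(N+1)) * sum(R_i^2/n_i) - 3(N+1)
     = 12/(13*14) * (43^2/5 + 28^2/5 + 20^2/3) - 3*14
     = 0.065934 * 659.933 - 42
     = 1.512088.
Step 4: Ties present; correction factor C = 1 - 24/(13^3 - 13) = 0.989011. Corrected H = 1.512088 / 0.989011 = 1.528889.
Step 5: Under H0, H ~ chi^2(2); p-value = 0.465593.
Step 6: alpha = 0.05. fail to reject H0.

H = 1.5289, df = 2, p = 0.465593, fail to reject H0.


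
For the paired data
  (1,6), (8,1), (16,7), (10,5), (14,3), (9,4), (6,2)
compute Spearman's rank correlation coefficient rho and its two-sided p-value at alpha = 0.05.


Step 1: Rank x and y separately (midranks; no ties here).
rank(x): 1->1, 8->3, 16->7, 10->5, 14->6, 9->4, 6->2
rank(y): 6->6, 1->1, 7->7, 5->5, 3->3, 4->4, 2->2
Step 2: d_i = R_x(i) - R_y(i); compute d_i^2.
  (1-6)^2=25, (3-1)^2=4, (7-7)^2=0, (5-5)^2=0, (6-3)^2=9, (4-4)^2=0, (2-2)^2=0
sum(d^2) = 38.
Step 3: rho = 1 - 6*38 / (7*(7^2 - 1)) = 1 - 228/336 = 0.321429.
Step 4: Under H0, t = rho * sqrt((n-2)/(1-rho^2)) = 0.7590 ~ t(5).
Step 5: Two-sided p-value from the t-distribution with 5 df = 0.482072.
Step 6: alpha = 0.05. fail to reject H0.

rho = 0.3214, p = 0.482072, fail to reject H0 at alpha = 0.05.


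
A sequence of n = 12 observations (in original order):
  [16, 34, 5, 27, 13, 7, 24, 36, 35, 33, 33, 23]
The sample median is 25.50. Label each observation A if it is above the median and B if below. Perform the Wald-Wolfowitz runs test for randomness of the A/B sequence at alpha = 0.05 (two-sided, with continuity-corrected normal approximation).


Step 1: Compute median = 25.50; label A = above, B = below.
Labels in order: BABABBBAAAAB  (n_A = 6, n_B = 6)
Step 2: Count runs R = 7.
Step 3: Under H0 (random ordering), E[R] = 2*n_A*n_B/(n_A+n_B) + 1 = 2*6*6/12 + 1 = 7.0000.
        Var[R] = 2*n_A*n_B*(2*n_A*n_B - n_A - n_B) / ((n_A+n_B)^2 * (n_A+n_B-1)) = 4320/1584 = 2.7273.
        SD[R] = 1.6514.
Step 4: R = E[R], so z = 0 with no continuity correction.
Step 5: Two-sided p-value via normal approximation = 2*(1 - Phi(|z|)) = 1.000000.
Step 6: alpha = 0.05. fail to reject H0.

R = 7, z = 0.0000, p = 1.000000, fail to reject H0.


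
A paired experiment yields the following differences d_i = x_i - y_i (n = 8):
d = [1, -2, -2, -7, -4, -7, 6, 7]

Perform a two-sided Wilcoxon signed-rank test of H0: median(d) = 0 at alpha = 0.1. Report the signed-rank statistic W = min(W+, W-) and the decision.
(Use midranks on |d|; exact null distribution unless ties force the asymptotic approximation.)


Step 1: Drop any zero differences (none here) and take |d_i|.
|d| = [1, 2, 2, 7, 4, 7, 6, 7]
Step 2: Midrank |d_i| (ties get averaged ranks).
ranks: |1|->1, |2|->2.5, |2|->2.5, |7|->7, |4|->4, |7|->7, |6|->5, |7|->7
Step 3: Attach original signs; sum ranks with positive sign and with negative sign.
W+ = 1 + 5 + 7 = 13
W- = 2.5 + 2.5 + 7 + 4 + 7 = 23
(Check: W+ + W- = 36 should equal n(n+1)/2 = 36.)
Step 4: Test statistic W = min(W+, W-) = 13.
Step 5: Ties in |d|, so use the tie-corrected normal approximation.
        E[W] = n(n+1)/4 = 8*9/4 = 18.
        Tie groups: |d|=2 (t=2), |d|=7 (t=3); sum(t^3 - t) = 30.
        Var[W] = n(n+1)(2n+1)/24 - sum(t^3-t)/48 = 1224/24 - 30/48 = 50.375.
        z = (W - E[W]) / sqrt(Var[W]) = (13 - 18) / 7.0975 = -0.7045.
        Two-sided p = 2*Phi(z) = 0.481140.
Step 6: alpha = 0.1. fail to reject H0.

W+ = 13, W- = 23, W = min = 13, p = 0.481140, fail to reject H0.


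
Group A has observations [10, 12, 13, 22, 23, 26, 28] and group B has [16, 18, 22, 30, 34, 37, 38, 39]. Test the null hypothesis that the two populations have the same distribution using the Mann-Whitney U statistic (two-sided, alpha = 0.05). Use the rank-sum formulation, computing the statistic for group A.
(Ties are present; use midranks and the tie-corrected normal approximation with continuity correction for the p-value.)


Step 1: Combine and sort all 15 observations; assign midranks.
sorted (value, group): (10,X), (12,X), (13,X), (16,Y), (18,Y), (22,X), (22,Y), (23,X), (26,X), (28,X), (30,Y), (34,Y), (37,Y), (38,Y), (39,Y)
ranks: 10->1, 12->2, 13->3, 16->4, 18->5, 22->6.5, 22->6.5, 23->8, 26->9, 28->10, 30->11, 34->12, 37->13, 38->14, 39->15
Step 2: Rank sum for X: R1 = 1 + 2 + 3 + 6.5 + 8 + 9 + 10 = 39.5.
Step 3: U_X = R1 - n1(n1+1)/2 = 39.5 - 7*8/2 = 39.5 - 28 = 11.5.
       U_Y = n1*n2 - U_X = 56 - 11.5 = 44.5.
Step 4: Ties are present, so use the tie-corrected normal approximation (with continuity correction) for the p-value.
Step 5: p-value = 0.063840; compare to alpha = 0.05. fail to reject H0.

U_X = 11.5, p = 0.063840, fail to reject H0 at alpha = 0.05.


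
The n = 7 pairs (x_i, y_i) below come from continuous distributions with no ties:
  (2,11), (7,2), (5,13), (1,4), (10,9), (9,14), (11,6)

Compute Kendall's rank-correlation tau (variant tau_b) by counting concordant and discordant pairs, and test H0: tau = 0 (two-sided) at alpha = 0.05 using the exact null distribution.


Step 1: Enumerate the 21 unordered pairs (i,j) with i<j and classify each by sign(x_j-x_i) * sign(y_j-y_i).
  (1,2):dx=+5,dy=-9->D; (1,3):dx=+3,dy=+2->C; (1,4):dx=-1,dy=-7->C; (1,5):dx=+8,dy=-2->D
  (1,6):dx=+7,dy=+3->C; (1,7):dx=+9,dy=-5->D; (2,3):dx=-2,dy=+11->D; (2,4):dx=-6,dy=+2->D
  (2,5):dx=+3,dy=+7->C; (2,6):dx=+2,dy=+12->C; (2,7):dx=+4,dy=+4->C; (3,4):dx=-4,dy=-9->C
  (3,5):dx=+5,dy=-4->D; (3,6):dx=+4,dy=+1->C; (3,7):dx=+6,dy=-7->D; (4,5):dx=+9,dy=+5->C
  (4,6):dx=+8,dy=+10->C; (4,7):dx=+10,dy=+2->C; (5,6):dx=-1,dy=+5->D; (5,7):dx=+1,dy=-3->D
  (6,7):dx=+2,dy=-8->D
Step 2: C = 11, D = 10, total pairs = 21.
Step 3: tau = (C - D)/(n(n-1)/2) = (11 - 10)/21 = 0.047619.
Step 4: Exact two-sided p-value (enumerate n! = 5040 permutations of y under H0): p = 1.000000.
Step 5: alpha = 0.05. fail to reject H0.

tau_b = 0.0476 (C=11, D=10), p = 1.000000, fail to reject H0.


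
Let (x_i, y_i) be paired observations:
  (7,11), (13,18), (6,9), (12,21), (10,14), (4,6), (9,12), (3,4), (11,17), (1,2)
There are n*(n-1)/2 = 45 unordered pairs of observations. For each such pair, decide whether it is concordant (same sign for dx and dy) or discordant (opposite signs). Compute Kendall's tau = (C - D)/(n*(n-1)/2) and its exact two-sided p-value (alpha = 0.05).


Step 1: Enumerate the 45 unordered pairs (i,j) with i<j and classify each by sign(x_j-x_i) * sign(y_j-y_i).
  (1,2):dx=+6,dy=+7->C; (1,3):dx=-1,dy=-2->C; (1,4):dx=+5,dy=+10->C; (1,5):dx=+3,dy=+3->C
  (1,6):dx=-3,dy=-5->C; (1,7):dx=+2,dy=+1->C; (1,8):dx=-4,dy=-7->C; (1,9):dx=+4,dy=+6->C
  (1,10):dx=-6,dy=-9->C; (2,3):dx=-7,dy=-9->C; (2,4):dx=-1,dy=+3->D; (2,5):dx=-3,dy=-4->C
  (2,6):dx=-9,dy=-12->C; (2,7):dx=-4,dy=-6->C; (2,8):dx=-10,dy=-14->C; (2,9):dx=-2,dy=-1->C
  (2,10):dx=-12,dy=-16->C; (3,4):dx=+6,dy=+12->C; (3,5):dx=+4,dy=+5->C; (3,6):dx=-2,dy=-3->C
  (3,7):dx=+3,dy=+3->C; (3,8):dx=-3,dy=-5->C; (3,9):dx=+5,dy=+8->C; (3,10):dx=-5,dy=-7->C
  (4,5):dx=-2,dy=-7->C; (4,6):dx=-8,dy=-15->C; (4,7):dx=-3,dy=-9->C; (4,8):dx=-9,dy=-17->C
  (4,9):dx=-1,dy=-4->C; (4,10):dx=-11,dy=-19->C; (5,6):dx=-6,dy=-8->C; (5,7):dx=-1,dy=-2->C
  (5,8):dx=-7,dy=-10->C; (5,9):dx=+1,dy=+3->C; (5,10):dx=-9,dy=-12->C; (6,7):dx=+5,dy=+6->C
  (6,8):dx=-1,dy=-2->C; (6,9):dx=+7,dy=+11->C; (6,10):dx=-3,dy=-4->C; (7,8):dx=-6,dy=-8->C
  (7,9):dx=+2,dy=+5->C; (7,10):dx=-8,dy=-10->C; (8,9):dx=+8,dy=+13->C; (8,10):dx=-2,dy=-2->C
  (9,10):dx=-10,dy=-15->C
Step 2: C = 44, D = 1, total pairs = 45.
Step 3: tau = (C - D)/(n(n-1)/2) = (44 - 1)/45 = 0.955556.
Step 4: Exact two-sided p-value (enumerate n! = 3628800 permutations of y under H0): p = 0.000006.
Step 5: alpha = 0.05. reject H0.

tau_b = 0.9556 (C=44, D=1), p = 0.000006, reject H0.


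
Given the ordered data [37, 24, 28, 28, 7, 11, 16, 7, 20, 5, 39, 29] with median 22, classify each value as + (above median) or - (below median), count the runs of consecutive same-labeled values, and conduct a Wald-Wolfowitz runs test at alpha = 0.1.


Step 1: Compute median = 22; label A = above, B = below.
Labels in order: AAAABBBBBBAA  (n_A = 6, n_B = 6)
Step 2: Count runs R = 3.
Step 3: Under H0 (random ordering), E[R] = 2*n_A*n_B/(n_A+n_B) + 1 = 2*6*6/12 + 1 = 7.0000.
        Var[R] = 2*n_A*n_B*(2*n_A*n_B - n_A - n_B) / ((n_A+n_B)^2 * (n_A+n_B-1)) = 4320/1584 = 2.7273.
        SD[R] = 1.6514.
Step 4: Continuity-corrected z = (R + 0.5 - E[R]) / SD[R] = (3 + 0.5 - 7.0000) / 1.6514 = -2.1194.
Step 5: Two-sided p-value via normal approximation = 2*(1 - Phi(|z|)) = 0.034060.
Step 6: alpha = 0.1. reject H0.

R = 3, z = -2.1194, p = 0.034060, reject H0.


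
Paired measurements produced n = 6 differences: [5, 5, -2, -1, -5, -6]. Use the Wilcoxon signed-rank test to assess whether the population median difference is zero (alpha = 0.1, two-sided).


Step 1: Drop any zero differences (none here) and take |d_i|.
|d| = [5, 5, 2, 1, 5, 6]
Step 2: Midrank |d_i| (ties get averaged ranks).
ranks: |5|->4, |5|->4, |2|->2, |1|->1, |5|->4, |6|->6
Step 3: Attach original signs; sum ranks with positive sign and with negative sign.
W+ = 4 + 4 = 8
W- = 2 + 1 + 4 + 6 = 13
(Check: W+ + W- = 21 should equal n(n+1)/2 = 21.)
Step 4: Test statistic W = min(W+, W-) = 8.
Step 5: Ties in |d|, so use the tie-corrected normal approximation.
        E[W] = n(n+1)/4 = 6*7/4 = 10.5.
        Tie groups: |d|=5 (t=3); sum(t^3 - t) = 24.
        Var[W] = n(n+1)(2n+1)/24 - sum(t^3-t)/48 = 546/24 - 24/48 = 22.25.
        z = (W - E[W]) / sqrt(Var[W]) = (8 - 10.5) / 4.7170 = -0.5300.
        Two-sided p = 2*Phi(z) = 0.596113.
Step 6: alpha = 0.1. fail to reject H0.

W+ = 8, W- = 13, W = min = 8, p = 0.596113, fail to reject H0.


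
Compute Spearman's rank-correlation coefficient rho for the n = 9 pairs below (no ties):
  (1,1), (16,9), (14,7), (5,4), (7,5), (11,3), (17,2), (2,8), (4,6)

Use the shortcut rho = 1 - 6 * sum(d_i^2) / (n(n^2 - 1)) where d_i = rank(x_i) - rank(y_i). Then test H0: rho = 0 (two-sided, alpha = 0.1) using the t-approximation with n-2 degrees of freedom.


Step 1: Rank x and y separately (midranks; no ties here).
rank(x): 1->1, 16->8, 14->7, 5->4, 7->5, 11->6, 17->9, 2->2, 4->3
rank(y): 1->1, 9->9, 7->7, 4->4, 5->5, 3->3, 2->2, 8->8, 6->6
Step 2: d_i = R_x(i) - R_y(i); compute d_i^2.
  (1-1)^2=0, (8-9)^2=1, (7-7)^2=0, (4-4)^2=0, (5-5)^2=0, (6-3)^2=9, (9-2)^2=49, (2-8)^2=36, (3-6)^2=9
sum(d^2) = 104.
Step 3: rho = 1 - 6*104 / (9*(9^2 - 1)) = 1 - 624/720 = 0.133333.
Step 4: Under H0, t = rho * sqrt((n-2)/(1-rho^2)) = 0.3559 ~ t(7).
Step 5: Two-sided p-value from the t-distribution with 7 df = 0.732368.
Step 6: alpha = 0.1. fail to reject H0.

rho = 0.1333, p = 0.732368, fail to reject H0 at alpha = 0.1.


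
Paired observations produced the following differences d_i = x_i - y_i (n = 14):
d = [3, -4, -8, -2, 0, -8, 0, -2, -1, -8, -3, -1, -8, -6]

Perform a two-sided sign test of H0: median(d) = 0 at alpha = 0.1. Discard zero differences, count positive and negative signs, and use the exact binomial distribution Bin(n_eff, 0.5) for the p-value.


Step 1: Discard zero differences. Original n = 14; n_eff = number of nonzero differences = 12.
Nonzero differences (with sign): +3, -4, -8, -2, -8, -2, -1, -8, -3, -1, -8, -6
Step 2: Count signs: positive = 1, negative = 11.
Step 3: Under H0: P(positive) = 0.5, so the number of positives S ~ Bin(12, 0.5).
Step 4: Two-sided exact p-value = sum of Bin(12,0.5) probabilities at or below the observed probability = 0.006348.
Step 5: alpha = 0.1. reject H0.

n_eff = 12, pos = 1, neg = 11, p = 0.006348, reject H0.


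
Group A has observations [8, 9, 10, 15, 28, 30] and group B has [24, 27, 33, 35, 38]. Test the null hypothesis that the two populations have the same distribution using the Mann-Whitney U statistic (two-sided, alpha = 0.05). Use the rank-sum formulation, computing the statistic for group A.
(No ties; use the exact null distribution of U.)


Step 1: Combine and sort all 11 observations; assign midranks.
sorted (value, group): (8,X), (9,X), (10,X), (15,X), (24,Y), (27,Y), (28,X), (30,X), (33,Y), (35,Y), (38,Y)
ranks: 8->1, 9->2, 10->3, 15->4, 24->5, 27->6, 28->7, 30->8, 33->9, 35->10, 38->11
Step 2: Rank sum for X: R1 = 1 + 2 + 3 + 4 + 7 + 8 = 25.
Step 3: U_X = R1 - n1(n1+1)/2 = 25 - 6*7/2 = 25 - 21 = 4.
       U_Y = n1*n2 - U_X = 30 - 4 = 26.
Step 4: No ties, so the exact null distribution of U (based on enumerating the C(11,6) = 462 equally likely rank assignments) gives the two-sided p-value.
Step 5: p-value = 0.051948; compare to alpha = 0.05. fail to reject H0.

U_X = 4, p = 0.051948, fail to reject H0 at alpha = 0.05.


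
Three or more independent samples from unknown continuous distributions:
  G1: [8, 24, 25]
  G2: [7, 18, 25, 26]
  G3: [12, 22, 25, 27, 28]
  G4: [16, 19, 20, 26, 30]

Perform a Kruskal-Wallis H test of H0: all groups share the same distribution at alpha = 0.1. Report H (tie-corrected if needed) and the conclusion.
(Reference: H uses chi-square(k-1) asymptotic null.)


Step 1: Combine all N = 17 observations and assign midranks.
sorted (value, group, rank): (7,G2,1), (8,G1,2), (12,G3,3), (16,G4,4), (18,G2,5), (19,G4,6), (20,G4,7), (22,G3,8), (24,G1,9), (25,G1,11), (25,G2,11), (25,G3,11), (26,G2,13.5), (26,G4,13.5), (27,G3,15), (28,G3,16), (30,G4,17)
Step 2: Sum ranks within each group.
R_1 = 22 (n_1 = 3)
R_2 = 30.5 (n_2 = 4)
R_3 = 53 (n_3 = 5)
R_4 = 47.5 (n_4 = 5)
Step 3: H = 12/(N(N+1)) * sum(R_i^2/n_i) - 3(N+1)
     = 12/(17*18) * (22^2/3 + 30.5^2/4 + 53^2/5 + 47.5^2/5) - 3*18
     = 0.039216 * 1406.95 - 54
     = 1.174346.
Step 4: Ties present; correction factor C = 1 - 30/(17^3 - 17) = 0.993873. Corrected H = 1.174346 / 0.993873 = 1.181587.
Step 5: Under H0, H ~ chi^2(3); p-value = 0.757424.
Step 6: alpha = 0.1. fail to reject H0.

H = 1.1816, df = 3, p = 0.757424, fail to reject H0.


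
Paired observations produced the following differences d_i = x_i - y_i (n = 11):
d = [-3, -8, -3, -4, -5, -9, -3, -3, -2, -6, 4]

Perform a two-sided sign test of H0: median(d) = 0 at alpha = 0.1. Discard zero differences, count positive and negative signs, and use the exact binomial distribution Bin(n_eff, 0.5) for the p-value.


Step 1: Discard zero differences. Original n = 11; n_eff = number of nonzero differences = 11.
Nonzero differences (with sign): -3, -8, -3, -4, -5, -9, -3, -3, -2, -6, +4
Step 2: Count signs: positive = 1, negative = 10.
Step 3: Under H0: P(positive) = 0.5, so the number of positives S ~ Bin(11, 0.5).
Step 4: Two-sided exact p-value = sum of Bin(11,0.5) probabilities at or below the observed probability = 0.011719.
Step 5: alpha = 0.1. reject H0.

n_eff = 11, pos = 1, neg = 10, p = 0.011719, reject H0.


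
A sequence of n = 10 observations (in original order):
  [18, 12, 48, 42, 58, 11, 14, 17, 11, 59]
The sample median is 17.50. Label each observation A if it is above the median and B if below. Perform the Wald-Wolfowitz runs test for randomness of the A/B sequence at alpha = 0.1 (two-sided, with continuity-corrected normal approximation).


Step 1: Compute median = 17.50; label A = above, B = below.
Labels in order: ABAAABBBBA  (n_A = 5, n_B = 5)
Step 2: Count runs R = 5.
Step 3: Under H0 (random ordering), E[R] = 2*n_A*n_B/(n_A+n_B) + 1 = 2*5*5/10 + 1 = 6.0000.
        Var[R] = 2*n_A*n_B*(2*n_A*n_B - n_A - n_B) / ((n_A+n_B)^2 * (n_A+n_B-1)) = 2000/900 = 2.2222.
        SD[R] = 1.4907.
Step 4: Continuity-corrected z = (R + 0.5 - E[R]) / SD[R] = (5 + 0.5 - 6.0000) / 1.4907 = -0.3354.
Step 5: Two-sided p-value via normal approximation = 2*(1 - Phi(|z|)) = 0.737316.
Step 6: alpha = 0.1. fail to reject H0.

R = 5, z = -0.3354, p = 0.737316, fail to reject H0.
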